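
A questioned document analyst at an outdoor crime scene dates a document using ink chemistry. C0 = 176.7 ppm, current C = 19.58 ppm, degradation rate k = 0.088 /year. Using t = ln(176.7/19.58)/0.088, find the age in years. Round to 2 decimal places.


Document age estimation:
C0/C = 176.7 / 19.58 = 9.024515
ln(C0/C) = 2.199945
t = 2.199945 / 0.088 = 25.00 years

25.00


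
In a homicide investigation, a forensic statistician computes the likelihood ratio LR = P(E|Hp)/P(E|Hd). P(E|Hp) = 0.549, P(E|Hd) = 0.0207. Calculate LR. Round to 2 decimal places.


Likelihood ratio calculation:
LR = P(E|Hp) / P(E|Hd)
LR = 0.549 / 0.0207
LR = 26.52

26.52


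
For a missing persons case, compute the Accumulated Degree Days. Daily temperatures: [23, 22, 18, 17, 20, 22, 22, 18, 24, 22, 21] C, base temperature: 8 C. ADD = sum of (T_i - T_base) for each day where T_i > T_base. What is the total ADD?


Computing ADD day by day:
Day 1: max(0, 23 - 8) = 15
Day 2: max(0, 22 - 8) = 14
Day 3: max(0, 18 - 8) = 10
Day 4: max(0, 17 - 8) = 9
Day 5: max(0, 20 - 8) = 12
Day 6: max(0, 22 - 8) = 14
Day 7: max(0, 22 - 8) = 14
Day 8: max(0, 18 - 8) = 10
Day 9: max(0, 24 - 8) = 16
Day 10: max(0, 22 - 8) = 14
Day 11: max(0, 21 - 8) = 13
Total ADD = 141

141


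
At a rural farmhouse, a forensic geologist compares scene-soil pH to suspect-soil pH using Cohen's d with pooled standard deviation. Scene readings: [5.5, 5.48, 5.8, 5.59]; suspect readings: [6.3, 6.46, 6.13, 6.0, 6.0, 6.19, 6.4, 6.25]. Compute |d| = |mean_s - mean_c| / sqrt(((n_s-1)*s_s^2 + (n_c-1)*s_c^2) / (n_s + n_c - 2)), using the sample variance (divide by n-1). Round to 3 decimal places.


Pooled-variance Cohen's d for soil pH comparison:
Scene mean = 22.37 / 4 = 5.5925
Suspect mean = 49.73 / 8 = 6.21625
Scene sample variance s_s^2 = 0.021425
Suspect sample variance s_c^2 = 0.028998
Pooled variance = ((n_s-1)*s_s^2 + (n_c-1)*s_c^2) / (n_s + n_c - 2) = 0.026726
Pooled SD = sqrt(0.026726) = 0.163481
Mean difference = -0.62375
|d| = |-0.62375| / 0.163481 = 3.815

3.815


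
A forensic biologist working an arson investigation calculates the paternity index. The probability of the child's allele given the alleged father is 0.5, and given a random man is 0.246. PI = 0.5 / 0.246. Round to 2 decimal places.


Paternity Index calculation:
PI = P(allele|father) / P(allele|random)
PI = 0.5 / 0.246
PI = 2.03

2.03


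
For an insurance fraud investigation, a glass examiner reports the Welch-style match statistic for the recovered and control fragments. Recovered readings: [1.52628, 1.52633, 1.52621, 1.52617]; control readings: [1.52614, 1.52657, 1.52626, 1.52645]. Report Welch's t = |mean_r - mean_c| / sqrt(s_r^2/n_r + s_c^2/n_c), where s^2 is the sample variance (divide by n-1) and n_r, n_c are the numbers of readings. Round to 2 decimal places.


Welch's t-criterion for glass RI comparison:
Recovered mean = sum / n_r = 6.10499 / 4 = 1.5262475
Control mean = sum / n_c = 6.10542 / 4 = 1.526355
Recovered sample variance s_r^2 = 5.09167e-09
Control sample variance s_c^2 = 3.68333e-08
Welch SE (unpooled) = sqrt(s_r^2/n_r + s_c^2/n_c) = sqrt(1.27292e-09 + 9.20833e-09) = sqrt(1.04812e-08) = 0.000102378
|mean_r - mean_c| = 0.0001075
t = 0.0001075 / 0.000102378 = 1.05

1.05


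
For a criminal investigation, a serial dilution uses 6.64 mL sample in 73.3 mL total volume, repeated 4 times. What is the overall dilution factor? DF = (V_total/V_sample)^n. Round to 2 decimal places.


Dilution factor calculation:
Single dilution = V_total / V_sample = 73.3 / 6.64 ≈ 11.039157
Number of dilutions = 4
Total DF = (73.3 / 6.64)^4 (full precision, rounded at the end) = 14850.59

14850.59


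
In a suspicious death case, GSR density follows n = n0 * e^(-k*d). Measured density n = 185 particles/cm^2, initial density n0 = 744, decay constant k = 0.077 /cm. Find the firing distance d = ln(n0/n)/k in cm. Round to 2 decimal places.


GSR distance calculation:
n0/n = 744 / 185 = 4.021622
ln(n0/n) = 1.391685
d = 1.391685 / 0.077 = 18.07 cm

18.07


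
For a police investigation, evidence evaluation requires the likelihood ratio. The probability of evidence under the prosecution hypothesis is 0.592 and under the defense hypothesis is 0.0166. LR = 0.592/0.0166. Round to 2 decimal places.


Likelihood ratio calculation:
LR = P(E|Hp) / P(E|Hd)
LR = 0.592 / 0.0166
LR = 35.66

35.66


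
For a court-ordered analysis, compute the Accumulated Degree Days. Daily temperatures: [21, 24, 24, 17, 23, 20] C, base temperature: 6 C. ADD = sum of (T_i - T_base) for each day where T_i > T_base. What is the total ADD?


Computing ADD day by day:
Day 1: max(0, 21 - 6) = 15
Day 2: max(0, 24 - 6) = 18
Day 3: max(0, 24 - 6) = 18
Day 4: max(0, 17 - 6) = 11
Day 5: max(0, 23 - 6) = 17
Day 6: max(0, 20 - 6) = 14
Total ADD = 93

93


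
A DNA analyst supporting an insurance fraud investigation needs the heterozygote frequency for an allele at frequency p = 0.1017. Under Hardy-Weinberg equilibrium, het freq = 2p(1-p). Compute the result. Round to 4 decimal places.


Hardy-Weinberg heterozygote frequency:
q = 1 - p = 1 - 0.1017 = 0.8983
2pq = 2 * 0.1017 * 0.8983 = 0.1827

0.1827


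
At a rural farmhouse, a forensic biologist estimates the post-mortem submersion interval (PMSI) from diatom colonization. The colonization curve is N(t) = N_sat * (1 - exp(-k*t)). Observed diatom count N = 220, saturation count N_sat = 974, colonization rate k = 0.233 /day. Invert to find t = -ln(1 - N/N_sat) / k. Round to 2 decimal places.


PMSI from diatom colonization curve:
N / N_sat = 220 / 974 = 0.225873
1 - N/N_sat = 0.774127
ln(1 - N/N_sat) = -0.256019
t = -ln(1 - N/N_sat) / k = -(-0.256019) / 0.233 = 1.10 days

1.10


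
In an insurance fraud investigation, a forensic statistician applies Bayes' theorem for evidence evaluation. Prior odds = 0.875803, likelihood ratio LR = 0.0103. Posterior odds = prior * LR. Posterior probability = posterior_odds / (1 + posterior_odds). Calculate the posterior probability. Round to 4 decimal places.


Bayesian evidence evaluation:
Posterior odds = prior_odds * LR = 0.875803 * 0.0103 = 0.009020771
Posterior probability = posterior_odds / (1 + posterior_odds)
= 0.009020771 / (1 + 0.009020771)
= 0.009020771 / 1.009020771
= 0.0089

0.0089


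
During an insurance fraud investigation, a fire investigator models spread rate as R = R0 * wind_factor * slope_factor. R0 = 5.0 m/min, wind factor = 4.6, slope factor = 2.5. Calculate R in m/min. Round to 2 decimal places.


Fire spread rate calculation:
R = R0 * wind_factor * slope_factor
= 5.0 * 4.6 * 2.5
= 23 * 2.5
= 57.50 m/min

57.50


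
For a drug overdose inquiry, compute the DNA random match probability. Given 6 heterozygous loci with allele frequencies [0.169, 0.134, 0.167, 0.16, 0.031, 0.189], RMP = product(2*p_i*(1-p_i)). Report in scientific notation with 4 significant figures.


Computing RMP for 6 loci:
Locus 1: 2 * 0.169 * 0.831 = 0.280878
Locus 2: 2 * 0.134 * 0.866 = 0.232088
Locus 3: 2 * 0.167 * 0.833 = 0.278222
Locus 4: 2 * 0.16 * 0.84 = 0.2688
Locus 5: 2 * 0.031 * 0.969 = 0.060078
Locus 6: 2 * 0.189 * 0.811 = 0.306558
RMP = 8.979e-05

8.979e-05


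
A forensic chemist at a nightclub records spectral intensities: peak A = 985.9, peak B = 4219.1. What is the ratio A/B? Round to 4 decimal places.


Spectral peak ratio:
Peak A = 985.9 counts
Peak B = 4219.1 counts
Ratio = 985.9 / 4219.1 = 0.2337

0.2337


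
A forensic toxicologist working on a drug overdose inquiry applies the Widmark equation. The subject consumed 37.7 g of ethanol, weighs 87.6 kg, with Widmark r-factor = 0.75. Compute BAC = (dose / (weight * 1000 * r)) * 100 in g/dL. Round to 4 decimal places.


Applying the Widmark formula:
BAC = (dose_g / (body_wt * 1000 * r)) * 100
Denominator = 87.6 * 1000 * 0.75 = 65700
BAC = (37.7 / 65700) * 100
BAC = 0.0574 g/dL

0.0574


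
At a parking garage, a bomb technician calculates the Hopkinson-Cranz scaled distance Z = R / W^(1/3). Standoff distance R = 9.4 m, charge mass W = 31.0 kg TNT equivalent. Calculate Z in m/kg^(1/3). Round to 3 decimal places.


Scaled distance calculation:
W^(1/3) = 31.0^(1/3) = 3.141381
Z = R / W^(1/3) = 9.4 / 3.141381
Z = 2.992 m/kg^(1/3)

2.992


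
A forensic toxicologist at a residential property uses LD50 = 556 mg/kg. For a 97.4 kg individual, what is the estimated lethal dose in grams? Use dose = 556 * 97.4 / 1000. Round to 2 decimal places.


Lethal dose calculation:
Lethal dose = LD50 * body_weight / 1000
= 556 * 97.4 / 1000
= 54154.4 / 1000
= 54.15 g

54.15


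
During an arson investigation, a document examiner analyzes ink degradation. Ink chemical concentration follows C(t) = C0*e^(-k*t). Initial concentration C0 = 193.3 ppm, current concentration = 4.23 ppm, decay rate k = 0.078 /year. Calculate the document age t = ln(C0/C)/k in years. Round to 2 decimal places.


Document age estimation:
C0/C = 193.3 / 4.23 = 45.6974
ln(C0/C) = 3.822041
t = 3.822041 / 0.078 = 49.00 years

49.00


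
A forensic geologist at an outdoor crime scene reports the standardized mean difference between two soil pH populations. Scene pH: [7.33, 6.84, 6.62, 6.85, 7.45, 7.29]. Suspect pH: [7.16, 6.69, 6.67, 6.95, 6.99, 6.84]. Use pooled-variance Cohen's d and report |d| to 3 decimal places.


Pooled-variance Cohen's d for soil pH comparison:
Scene mean = 42.38 / 6 = 7.063333
Suspect mean = 41.3 / 6 = 6.883333
Scene sample variance s_s^2 = 0.112787
Suspect sample variance s_c^2 = 0.035427
Pooled variance = ((n_s-1)*s_s^2 + (n_c-1)*s_c^2) / (n_s + n_c - 2) = 0.074107
Pooled SD = sqrt(0.074107) = 0.272226
Mean difference = 0.18
|d| = |0.18| / 0.272226 = 0.661

0.661


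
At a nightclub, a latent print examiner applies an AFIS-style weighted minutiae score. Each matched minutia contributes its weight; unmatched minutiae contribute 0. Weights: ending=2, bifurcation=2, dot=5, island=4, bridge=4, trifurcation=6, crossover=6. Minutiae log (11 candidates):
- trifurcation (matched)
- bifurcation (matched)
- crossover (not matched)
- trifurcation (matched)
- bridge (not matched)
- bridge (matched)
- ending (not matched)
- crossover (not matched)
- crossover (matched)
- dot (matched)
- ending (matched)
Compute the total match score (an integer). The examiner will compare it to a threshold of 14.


Weighted minutiae match score:
  trifurcation: matched, +6 (running total 6)
  bifurcation: matched, +2 (running total 8)
  crossover: not matched, +0
  trifurcation: matched, +6 (running total 14)
  bridge: not matched, +0
  bridge: matched, +4 (running total 18)
  ending: not matched, +0
  crossover: not matched, +0
  crossover: matched, +6 (running total 24)
  dot: matched, +5 (running total 29)
  ending: matched, +2 (running total 31)
Total score = 31
Threshold = 14; verdict = identification

31


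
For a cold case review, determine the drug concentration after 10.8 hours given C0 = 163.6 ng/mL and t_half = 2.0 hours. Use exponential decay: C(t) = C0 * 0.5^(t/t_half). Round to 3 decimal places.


Drug concentration decay:
Number of half-lives = t / t_half = 10.8 / 2.0 = 5.4
Decay factor = 0.5^5.4 = 0.02368307
C(t) = 163.6 * 0.02368307 = 3.875 ng/mL

3.875


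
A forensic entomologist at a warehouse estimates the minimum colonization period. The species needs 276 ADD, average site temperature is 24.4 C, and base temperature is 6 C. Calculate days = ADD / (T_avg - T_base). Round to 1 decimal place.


Insect development time:
Effective temperature = avg_temp - T_base = 24.4 - 6 = 18.4 C
Days = ADD / effective_temp = 276 / 18.4 = 15.0 days

15.0


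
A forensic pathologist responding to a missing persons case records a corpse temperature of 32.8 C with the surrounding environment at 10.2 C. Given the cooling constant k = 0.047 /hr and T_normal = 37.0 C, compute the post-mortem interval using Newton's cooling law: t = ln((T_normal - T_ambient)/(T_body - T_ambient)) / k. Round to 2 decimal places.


Using Newton's law of cooling:
t = ln((T_normal - T_ambient) / (T_body - T_ambient)) / k
T_normal - T_ambient = 26.8
T_body - T_ambient = 22.6
Ratio = 1.185841
ln(ratio) = 0.170452
t = 0.170452 / 0.047 = 3.63 hours

3.63


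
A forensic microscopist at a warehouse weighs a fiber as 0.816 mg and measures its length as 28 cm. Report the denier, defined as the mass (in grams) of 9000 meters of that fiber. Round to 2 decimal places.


Denier calculation:
Mass in grams = 0.816 mg / 1000 = 0.000816 g
Length in meters = 28 cm / 100 = 0.28 m
Linear density = mass / length = 0.000816 / 0.28 = 0.00291429 g/m
Denier = (g/m) * 9000 = 0.00291429 * 9000 = 26.23

26.23


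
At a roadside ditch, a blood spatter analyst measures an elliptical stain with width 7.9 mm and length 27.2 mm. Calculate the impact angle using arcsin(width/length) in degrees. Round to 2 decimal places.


Blood spatter impact angle calculation:
width / length = 7.9 / 27.2 = 0.290441
angle = arcsin(0.290441)
angle = 16.88 degrees

16.88


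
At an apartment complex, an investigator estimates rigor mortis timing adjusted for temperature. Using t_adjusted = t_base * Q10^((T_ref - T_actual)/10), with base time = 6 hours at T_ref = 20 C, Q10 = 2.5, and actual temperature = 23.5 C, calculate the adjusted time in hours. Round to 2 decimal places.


Rigor mortis time adjustment:
Exponent = (T_ref - T_actual) / 10 = (20 - 23.5) / 10 = -0.35
Q10 factor = 2.5^-0.35 = 0.72564
t_adjusted = 6 * 0.72564 = 4.35 hours

4.35


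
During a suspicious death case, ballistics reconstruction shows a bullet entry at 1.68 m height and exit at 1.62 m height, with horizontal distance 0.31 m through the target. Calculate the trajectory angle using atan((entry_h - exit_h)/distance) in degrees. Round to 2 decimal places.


Bullet trajectory angle:
Height difference = 1.68 - 1.62 = 0.06 m
angle = atan(0.06 / 0.31)
angle = atan(0.193548)
angle = 10.95 degrees

10.95


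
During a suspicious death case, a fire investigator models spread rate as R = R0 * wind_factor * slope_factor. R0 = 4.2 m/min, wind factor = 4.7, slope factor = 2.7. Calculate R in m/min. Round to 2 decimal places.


Fire spread rate calculation:
R = R0 * wind_factor * slope_factor
= 4.2 * 4.7 * 2.7
= 19.74 * 2.7
= 53.30 m/min

53.30


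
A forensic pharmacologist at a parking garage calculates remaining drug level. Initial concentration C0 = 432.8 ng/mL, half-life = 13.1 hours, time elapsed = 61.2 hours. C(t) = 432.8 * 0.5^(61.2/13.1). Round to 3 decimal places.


Drug concentration decay:
Number of half-lives = t / t_half = 61.2 / 13.1 = 4.671756
Decay factor = 0.5^4.671756 = 0.03923388
C(t) = 432.8 * 0.03923388 = 16.980 ng/mL

16.980


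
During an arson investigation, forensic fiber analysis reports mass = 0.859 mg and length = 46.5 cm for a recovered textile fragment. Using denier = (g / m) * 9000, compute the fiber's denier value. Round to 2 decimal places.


Denier calculation:
Mass in grams = 0.859 mg / 1000 = 0.000859 g
Length in meters = 46.5 cm / 100 = 0.465 m
Linear density = mass / length = 0.000859 / 0.465 = 0.00184731 g/m
Denier = (g/m) * 9000 = 0.00184731 * 9000 = 16.63

16.63


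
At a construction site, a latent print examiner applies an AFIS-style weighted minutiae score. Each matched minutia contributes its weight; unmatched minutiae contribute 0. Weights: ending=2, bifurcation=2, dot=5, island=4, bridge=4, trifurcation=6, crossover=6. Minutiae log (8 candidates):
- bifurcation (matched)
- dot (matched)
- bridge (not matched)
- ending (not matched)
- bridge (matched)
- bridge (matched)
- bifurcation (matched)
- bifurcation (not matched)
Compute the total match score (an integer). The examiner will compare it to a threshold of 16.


Weighted minutiae match score:
  bifurcation: matched, +2 (running total 2)
  dot: matched, +5 (running total 7)
  bridge: not matched, +0
  ending: not matched, +0
  bridge: matched, +4 (running total 11)
  bridge: matched, +4 (running total 15)
  bifurcation: matched, +2 (running total 17)
  bifurcation: not matched, +0
Total score = 17
Threshold = 16; verdict = identification

17


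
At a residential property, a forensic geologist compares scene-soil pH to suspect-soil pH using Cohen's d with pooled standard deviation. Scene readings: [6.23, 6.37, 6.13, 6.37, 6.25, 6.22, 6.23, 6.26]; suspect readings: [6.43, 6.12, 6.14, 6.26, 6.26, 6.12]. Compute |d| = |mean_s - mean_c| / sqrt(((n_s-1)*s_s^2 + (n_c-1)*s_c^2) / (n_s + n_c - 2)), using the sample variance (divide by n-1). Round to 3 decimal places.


Pooled-variance Cohen's d for soil pH comparison:
Scene mean = 50.06 / 8 = 6.2575
Suspect mean = 37.33 / 6 = 6.221667
Scene sample variance s_s^2 = 0.006364
Suspect sample variance s_c^2 = 0.014737
Pooled variance = ((n_s-1)*s_s^2 + (n_c-1)*s_c^2) / (n_s + n_c - 2) = 0.009853
Pooled SD = sqrt(0.009853) = 0.099262
Mean difference = 0.035833
|d| = |0.035833| / 0.099262 = 0.361

0.361


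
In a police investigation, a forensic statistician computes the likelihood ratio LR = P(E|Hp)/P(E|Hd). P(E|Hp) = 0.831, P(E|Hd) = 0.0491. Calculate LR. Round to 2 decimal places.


Likelihood ratio calculation:
LR = P(E|Hp) / P(E|Hd)
LR = 0.831 / 0.0491
LR = 16.92

16.92


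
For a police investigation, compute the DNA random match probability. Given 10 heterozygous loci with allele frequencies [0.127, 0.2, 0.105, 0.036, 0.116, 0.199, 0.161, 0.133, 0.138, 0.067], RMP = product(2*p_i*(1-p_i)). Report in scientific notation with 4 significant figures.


Computing RMP for 10 loci:
Locus 1: 2 * 0.127 * 0.873 = 0.221742
Locus 2: 2 * 0.2 * 0.8 = 0.32
Locus 3: 2 * 0.105 * 0.895 = 0.18795
Locus 4: 2 * 0.036 * 0.964 = 0.069408
Locus 5: 2 * 0.116 * 0.884 = 0.205088
Locus 6: 2 * 0.199 * 0.801 = 0.318798
Locus 7: 2 * 0.161 * 0.839 = 0.270158
Locus 8: 2 * 0.133 * 0.867 = 0.230622
Locus 9: 2 * 0.138 * 0.862 = 0.237912
Locus 10: 2 * 0.067 * 0.933 = 0.125022
RMP = 1.122e-07

1.122e-07


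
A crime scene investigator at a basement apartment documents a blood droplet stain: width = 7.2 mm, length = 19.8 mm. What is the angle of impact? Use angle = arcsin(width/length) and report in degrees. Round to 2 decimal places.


Blood spatter impact angle calculation:
width / length = 7.2 / 19.8 = 0.363636
angle = arcsin(0.363636)
angle = 21.32 degrees

21.32


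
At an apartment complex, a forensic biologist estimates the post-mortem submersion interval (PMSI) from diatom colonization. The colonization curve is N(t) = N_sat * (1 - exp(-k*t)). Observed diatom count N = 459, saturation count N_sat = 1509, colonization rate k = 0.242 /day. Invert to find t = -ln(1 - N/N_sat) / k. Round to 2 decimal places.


PMSI from diatom colonization curve:
N / N_sat = 459 / 1509 = 0.304175
1 - N/N_sat = 0.695825
ln(1 - N/N_sat) = -0.362657
t = -ln(1 - N/N_sat) / k = -(-0.362657) / 0.242 = 1.50 days

1.50


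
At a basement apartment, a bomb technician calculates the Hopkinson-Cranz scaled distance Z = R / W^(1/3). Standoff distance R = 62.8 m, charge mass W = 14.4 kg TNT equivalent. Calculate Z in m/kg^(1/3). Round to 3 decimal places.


Scaled distance calculation:
W^(1/3) = 14.4^(1/3) = 2.432881
Z = R / W^(1/3) = 62.8 / 2.432881
Z = 25.813 m/kg^(1/3)

25.813


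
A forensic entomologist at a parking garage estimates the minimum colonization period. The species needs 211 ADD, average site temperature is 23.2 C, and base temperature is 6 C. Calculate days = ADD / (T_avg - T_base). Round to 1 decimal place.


Insect development time:
Effective temperature = avg_temp - T_base = 23.2 - 6 = 17.2 C
Days = ADD / effective_temp = 211 / 17.2 = 12.3 days

12.3


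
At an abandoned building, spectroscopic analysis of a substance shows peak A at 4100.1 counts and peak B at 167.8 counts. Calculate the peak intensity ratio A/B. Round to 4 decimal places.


Spectral peak ratio:
Peak A = 4100.1 counts
Peak B = 167.8 counts
Ratio = 4100.1 / 167.8 = 24.4344

24.4344


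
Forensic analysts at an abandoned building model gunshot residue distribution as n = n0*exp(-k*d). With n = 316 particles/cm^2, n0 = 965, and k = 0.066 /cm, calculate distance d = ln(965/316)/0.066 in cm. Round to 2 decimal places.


GSR distance calculation:
n0/n = 965 / 316 = 3.053797
ln(n0/n) = 1.116386
d = 1.116386 / 0.066 = 16.91 cm

16.91


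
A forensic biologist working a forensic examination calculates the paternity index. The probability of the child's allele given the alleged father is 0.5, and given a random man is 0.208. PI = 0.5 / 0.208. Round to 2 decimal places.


Paternity Index calculation:
PI = P(allele|father) / P(allele|random)
PI = 0.5 / 0.208
PI = 2.40

2.40


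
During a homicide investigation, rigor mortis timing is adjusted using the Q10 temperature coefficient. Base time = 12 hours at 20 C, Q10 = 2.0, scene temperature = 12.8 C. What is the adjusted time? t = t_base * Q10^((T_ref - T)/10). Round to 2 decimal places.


Rigor mortis time adjustment:
Exponent = (T_ref - T_actual) / 10 = (20 - 12.8) / 10 = 0.72
Q10 factor = 2.0^0.72 = 1.64718
t_adjusted = 12 * 1.64718 = 19.77 hours

19.77


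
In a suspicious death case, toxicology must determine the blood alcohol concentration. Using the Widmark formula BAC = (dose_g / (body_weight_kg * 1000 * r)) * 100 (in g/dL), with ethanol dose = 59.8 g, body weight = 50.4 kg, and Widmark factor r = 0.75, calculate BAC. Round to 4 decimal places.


Applying the Widmark formula:
BAC = (dose_g / (body_wt * 1000 * r)) * 100
Denominator = 50.4 * 1000 * 0.75 = 37800
BAC = (59.8 / 37800) * 100
BAC = 0.1582 g/dL

0.1582


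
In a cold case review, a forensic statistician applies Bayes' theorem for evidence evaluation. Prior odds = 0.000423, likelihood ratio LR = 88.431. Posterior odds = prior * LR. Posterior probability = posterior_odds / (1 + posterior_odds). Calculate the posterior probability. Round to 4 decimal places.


Bayesian evidence evaluation:
Posterior odds = prior_odds * LR = 0.000423 * 88.431 = 0.03740631
Posterior probability = posterior_odds / (1 + posterior_odds)
= 0.03740631 / (1 + 0.03740631)
= 0.03740631 / 1.03740631
= 0.0361

0.0361


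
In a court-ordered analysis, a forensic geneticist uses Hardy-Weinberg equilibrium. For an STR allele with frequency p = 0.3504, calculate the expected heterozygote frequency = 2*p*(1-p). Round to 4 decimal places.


Hardy-Weinberg heterozygote frequency:
q = 1 - p = 1 - 0.3504 = 0.6496
2pq = 2 * 0.3504 * 0.6496 = 0.4552

0.4552


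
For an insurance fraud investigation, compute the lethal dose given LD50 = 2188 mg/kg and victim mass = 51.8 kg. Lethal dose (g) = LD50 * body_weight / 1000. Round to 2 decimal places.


Lethal dose calculation:
Lethal dose = LD50 * body_weight / 1000
= 2188 * 51.8 / 1000
= 113338.4 / 1000
= 113.34 g

113.34


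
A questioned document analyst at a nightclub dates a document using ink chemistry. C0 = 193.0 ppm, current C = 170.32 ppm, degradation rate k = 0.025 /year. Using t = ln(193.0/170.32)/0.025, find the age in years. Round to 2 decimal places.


Document age estimation:
C0/C = 193.0 / 170.32 = 1.133161
ln(C0/C) = 0.125011
t = 0.125011 / 0.025 = 5.00 years

5.00


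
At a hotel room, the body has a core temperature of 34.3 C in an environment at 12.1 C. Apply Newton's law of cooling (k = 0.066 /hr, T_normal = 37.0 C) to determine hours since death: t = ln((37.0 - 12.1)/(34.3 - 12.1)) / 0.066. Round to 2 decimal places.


Using Newton's law of cooling:
t = ln((T_normal - T_ambient) / (T_body - T_ambient)) / k
T_normal - T_ambient = 24.9
T_body - T_ambient = 22.2
Ratio = 1.121622
ln(ratio) = 0.114776
t = 0.114776 / 0.066 = 1.74 hours

1.74


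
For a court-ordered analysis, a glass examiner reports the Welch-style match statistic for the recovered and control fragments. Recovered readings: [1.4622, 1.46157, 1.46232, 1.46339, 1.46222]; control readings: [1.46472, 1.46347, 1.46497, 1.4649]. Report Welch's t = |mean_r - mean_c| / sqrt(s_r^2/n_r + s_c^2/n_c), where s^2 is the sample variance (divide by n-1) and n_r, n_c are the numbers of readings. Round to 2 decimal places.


Welch's t-criterion for glass RI comparison:
Recovered mean = sum / n_r = 7.3117 / 5 = 1.46234
Control mean = sum / n_c = 5.85806 / 4 = 1.464515
Recovered sample variance s_r^2 = 4.3245e-07
Control sample variance s_c^2 = 4.96433e-07
Welch SE (unpooled) = sqrt(s_r^2/n_r + s_c^2/n_c) = sqrt(8.649e-08 + 1.24108e-07) = sqrt(2.10598e-07) = 0.00045891
|mean_r - mean_c| = 0.002175
t = 0.002175 / 0.00045891 = 4.74

4.74


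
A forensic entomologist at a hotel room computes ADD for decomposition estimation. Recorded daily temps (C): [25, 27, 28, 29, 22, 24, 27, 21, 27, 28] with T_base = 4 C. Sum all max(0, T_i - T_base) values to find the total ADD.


Computing ADD day by day:
Day 1: max(0, 25 - 4) = 21
Day 2: max(0, 27 - 4) = 23
Day 3: max(0, 28 - 4) = 24
Day 4: max(0, 29 - 4) = 25
Day 5: max(0, 22 - 4) = 18
Day 6: max(0, 24 - 4) = 20
Day 7: max(0, 27 - 4) = 23
Day 8: max(0, 21 - 4) = 17
Day 9: max(0, 27 - 4) = 23
Day 10: max(0, 28 - 4) = 24
Total ADD = 218

218


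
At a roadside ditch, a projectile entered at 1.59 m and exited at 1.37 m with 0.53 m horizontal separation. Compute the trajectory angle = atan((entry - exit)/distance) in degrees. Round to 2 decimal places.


Bullet trajectory angle:
Height difference = 1.59 - 1.37 = 0.22 m
angle = atan(0.22 / 0.53)
angle = atan(0.415094)
angle = 22.54 degrees

22.54


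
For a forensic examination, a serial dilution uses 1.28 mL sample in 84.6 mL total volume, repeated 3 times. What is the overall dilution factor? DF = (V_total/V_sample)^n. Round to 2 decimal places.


Dilution factor calculation:
Single dilution = V_total / V_sample = 84.6 / 1.28 ≈ 66.09375
Number of dilutions = 3
Total DF = (84.6 / 1.28)^3 (full precision, rounded at the end) = 288722.87

288722.87


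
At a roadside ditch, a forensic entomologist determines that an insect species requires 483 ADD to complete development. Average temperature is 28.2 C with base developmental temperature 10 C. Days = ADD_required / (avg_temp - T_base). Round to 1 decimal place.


Insect development time:
Effective temperature = avg_temp - T_base = 28.2 - 10 = 18.2 C
Days = ADD / effective_temp = 483 / 18.2 = 26.5 days

26.5


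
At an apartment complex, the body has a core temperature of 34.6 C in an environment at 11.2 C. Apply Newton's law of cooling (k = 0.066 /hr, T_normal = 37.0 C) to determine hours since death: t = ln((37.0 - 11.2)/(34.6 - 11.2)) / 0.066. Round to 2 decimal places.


Using Newton's law of cooling:
t = ln((T_normal - T_ambient) / (T_body - T_ambient)) / k
T_normal - T_ambient = 25.8
T_body - T_ambient = 23.4
Ratio = 1.102564
ln(ratio) = 0.097638
t = 0.097638 / 0.066 = 1.48 hours

1.48


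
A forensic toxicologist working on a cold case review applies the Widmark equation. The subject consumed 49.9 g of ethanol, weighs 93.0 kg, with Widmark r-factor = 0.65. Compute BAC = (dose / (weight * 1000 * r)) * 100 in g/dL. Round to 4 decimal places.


Applying the Widmark formula:
BAC = (dose_g / (body_wt * 1000 * r)) * 100
Denominator = 93.0 * 1000 * 0.65 = 60450
BAC = (49.9 / 60450) * 100
BAC = 0.0825 g/dL

0.0825


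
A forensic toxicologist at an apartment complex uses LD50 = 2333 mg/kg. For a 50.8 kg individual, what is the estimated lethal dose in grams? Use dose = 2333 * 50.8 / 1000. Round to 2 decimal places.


Lethal dose calculation:
Lethal dose = LD50 * body_weight / 1000
= 2333 * 50.8 / 1000
= 118516.4 / 1000
= 118.52 g

118.52


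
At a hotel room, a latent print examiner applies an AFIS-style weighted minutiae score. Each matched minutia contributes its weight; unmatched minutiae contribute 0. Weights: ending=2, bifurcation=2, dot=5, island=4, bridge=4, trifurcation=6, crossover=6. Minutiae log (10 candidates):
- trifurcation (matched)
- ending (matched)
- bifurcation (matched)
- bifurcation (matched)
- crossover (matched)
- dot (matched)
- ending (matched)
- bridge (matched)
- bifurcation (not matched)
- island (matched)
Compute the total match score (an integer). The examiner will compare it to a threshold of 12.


Weighted minutiae match score:
  trifurcation: matched, +6 (running total 6)
  ending: matched, +2 (running total 8)
  bifurcation: matched, +2 (running total 10)
  bifurcation: matched, +2 (running total 12)
  crossover: matched, +6 (running total 18)
  dot: matched, +5 (running total 23)
  ending: matched, +2 (running total 25)
  bridge: matched, +4 (running total 29)
  bifurcation: not matched, +0
  island: matched, +4 (running total 33)
Total score = 33
Threshold = 12; verdict = identification

33


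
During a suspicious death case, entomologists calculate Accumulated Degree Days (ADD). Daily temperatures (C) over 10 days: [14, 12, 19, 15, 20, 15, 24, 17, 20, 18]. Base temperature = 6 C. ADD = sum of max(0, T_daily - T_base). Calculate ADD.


Computing ADD day by day:
Day 1: max(0, 14 - 6) = 8
Day 2: max(0, 12 - 6) = 6
Day 3: max(0, 19 - 6) = 13
Day 4: max(0, 15 - 6) = 9
Day 5: max(0, 20 - 6) = 14
Day 6: max(0, 15 - 6) = 9
Day 7: max(0, 24 - 6) = 18
Day 8: max(0, 17 - 6) = 11
Day 9: max(0, 20 - 6) = 14
Day 10: max(0, 18 - 6) = 12
Total ADD = 114

114


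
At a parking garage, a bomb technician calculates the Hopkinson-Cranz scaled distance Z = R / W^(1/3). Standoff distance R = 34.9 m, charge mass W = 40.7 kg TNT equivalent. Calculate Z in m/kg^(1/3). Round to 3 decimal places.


Scaled distance calculation:
W^(1/3) = 40.7^(1/3) = 3.439786
Z = R / W^(1/3) = 34.9 / 3.439786
Z = 10.146 m/kg^(1/3)

10.146


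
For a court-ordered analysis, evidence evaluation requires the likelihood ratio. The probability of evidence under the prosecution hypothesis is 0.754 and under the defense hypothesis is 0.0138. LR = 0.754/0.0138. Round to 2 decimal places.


Likelihood ratio calculation:
LR = P(E|Hp) / P(E|Hd)
LR = 0.754 / 0.0138
LR = 54.64

54.64


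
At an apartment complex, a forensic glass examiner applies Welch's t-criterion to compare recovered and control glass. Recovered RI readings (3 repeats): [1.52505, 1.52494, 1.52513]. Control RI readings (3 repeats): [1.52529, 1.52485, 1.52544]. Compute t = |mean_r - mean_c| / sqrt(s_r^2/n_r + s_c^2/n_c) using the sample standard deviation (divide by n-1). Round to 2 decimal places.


Welch's t-criterion for glass RI comparison:
Recovered mean = sum / n_r = 4.57512 / 3 = 1.52504
Control mean = sum / n_c = 4.57558 / 3 = 1.5251933
Recovered sample variance s_r^2 = 9.1e-09
Control sample variance s_c^2 = 9.40333e-08
Welch SE (unpooled) = sqrt(s_r^2/n_r + s_c^2/n_c) = sqrt(3.03333e-09 + 3.13444e-08) = sqrt(3.43777e-08) = 0.000185412
|mean_r - mean_c| = 0.000153333
t = 0.000153333 / 0.000185412 = 0.83

0.83


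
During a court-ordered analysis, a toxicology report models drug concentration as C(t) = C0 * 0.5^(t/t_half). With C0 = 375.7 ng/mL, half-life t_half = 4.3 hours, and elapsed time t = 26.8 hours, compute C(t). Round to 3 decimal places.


Drug concentration decay:
Number of half-lives = t / t_half = 26.8 / 4.3 = 6.232558
Decay factor = 0.5^6.232558 = 0.01329882
C(t) = 375.7 * 0.01329882 = 4.996 ng/mL

4.996


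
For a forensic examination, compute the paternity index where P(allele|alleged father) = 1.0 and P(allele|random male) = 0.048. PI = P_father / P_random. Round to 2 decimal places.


Paternity Index calculation:
PI = P(allele|father) / P(allele|random)
PI = 1.0 / 0.048
PI = 20.83

20.83


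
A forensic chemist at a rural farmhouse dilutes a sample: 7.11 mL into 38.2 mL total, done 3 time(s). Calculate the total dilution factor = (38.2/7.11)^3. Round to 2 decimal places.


Dilution factor calculation:
Single dilution = V_total / V_sample = 38.2 / 7.11 ≈ 5.372714
Number of dilutions = 3
Total DF = (38.2 / 7.11)^3 (full precision, rounded at the end) = 155.09

155.09


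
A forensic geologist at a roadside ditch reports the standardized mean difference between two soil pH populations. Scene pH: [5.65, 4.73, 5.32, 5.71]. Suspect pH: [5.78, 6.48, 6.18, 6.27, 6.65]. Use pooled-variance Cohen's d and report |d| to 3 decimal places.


Pooled-variance Cohen's d for soil pH comparison:
Scene mean = 21.41 / 4 = 5.3525
Suspect mean = 31.36 / 5 = 6.272
Scene sample variance s_s^2 = 0.201625
Suspect sample variance s_c^2 = 0.10917
Pooled variance = ((n_s-1)*s_s^2 + (n_c-1)*s_c^2) / (n_s + n_c - 2) = 0.148794
Pooled SD = sqrt(0.148794) = 0.385738
Mean difference = -0.9195
|d| = |-0.9195| / 0.385738 = 2.384

2.384


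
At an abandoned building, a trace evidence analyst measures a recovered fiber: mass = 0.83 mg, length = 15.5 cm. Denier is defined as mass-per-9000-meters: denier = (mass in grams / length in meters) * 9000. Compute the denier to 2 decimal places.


Denier calculation:
Mass in grams = 0.83 mg / 1000 = 0.00083 g
Length in meters = 15.5 cm / 100 = 0.155 m
Linear density = mass / length = 0.00083 / 0.155 = 0.00535484 g/m
Denier = (g/m) * 9000 = 0.00535484 * 9000 = 48.19

48.19


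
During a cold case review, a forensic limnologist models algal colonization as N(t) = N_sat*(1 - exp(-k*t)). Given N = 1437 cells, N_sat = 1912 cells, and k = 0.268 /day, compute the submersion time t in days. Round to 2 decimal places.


PMSI from diatom colonization curve:
N / N_sat = 1437 / 1912 = 0.751569
1 - N/N_sat = 0.248431
ln(1 - N/N_sat) = -1.39259
t = -ln(1 - N/N_sat) / k = -(-1.39259) / 0.268 = 5.20 days

5.20


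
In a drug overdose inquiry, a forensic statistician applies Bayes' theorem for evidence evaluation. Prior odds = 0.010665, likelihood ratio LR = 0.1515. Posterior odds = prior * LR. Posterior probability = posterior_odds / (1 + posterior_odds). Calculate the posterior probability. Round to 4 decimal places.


Bayesian evidence evaluation:
Posterior odds = prior_odds * LR = 0.010665 * 0.1515 = 0.001615747
Posterior probability = posterior_odds / (1 + posterior_odds)
= 0.001615747 / (1 + 0.001615747)
= 0.001615747 / 1.001615747
= 0.0016

0.0016


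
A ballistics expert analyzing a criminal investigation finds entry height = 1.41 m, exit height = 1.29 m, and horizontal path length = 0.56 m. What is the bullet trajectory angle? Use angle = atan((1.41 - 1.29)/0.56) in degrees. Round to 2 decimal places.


Bullet trajectory angle:
Height difference = 1.41 - 1.29 = 0.12 m
angle = atan(0.12 / 0.56)
angle = atan(0.214286)
angle = 12.09 degrees

12.09


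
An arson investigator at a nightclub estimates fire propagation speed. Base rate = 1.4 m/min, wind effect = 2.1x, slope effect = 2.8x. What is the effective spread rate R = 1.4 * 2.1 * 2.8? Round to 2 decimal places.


Fire spread rate calculation:
R = R0 * wind_factor * slope_factor
= 1.4 * 2.1 * 2.8
= 2.94 * 2.8
= 8.23 m/min

8.23


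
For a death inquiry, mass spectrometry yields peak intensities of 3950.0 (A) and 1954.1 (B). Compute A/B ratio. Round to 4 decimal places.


Spectral peak ratio:
Peak A = 3950.0 counts
Peak B = 1954.1 counts
Ratio = 3950.0 / 1954.1 = 2.0214

2.0214


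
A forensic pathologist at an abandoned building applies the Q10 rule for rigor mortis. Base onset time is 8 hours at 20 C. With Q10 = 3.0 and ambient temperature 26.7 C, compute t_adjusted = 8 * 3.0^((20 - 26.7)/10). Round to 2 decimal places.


Rigor mortis time adjustment:
Exponent = (T_ref - T_actual) / 10 = (20 - 26.7) / 10 = -0.67
Q10 factor = 3.0^-0.67 = 0.47899
t_adjusted = 8 * 0.47899 = 3.83 hours

3.83


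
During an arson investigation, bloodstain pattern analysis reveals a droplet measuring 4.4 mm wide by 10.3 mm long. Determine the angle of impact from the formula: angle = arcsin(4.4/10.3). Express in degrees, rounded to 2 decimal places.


Blood spatter impact angle calculation:
width / length = 4.4 / 10.3 = 0.427184
angle = arcsin(0.427184)
angle = 25.29 degrees

25.29


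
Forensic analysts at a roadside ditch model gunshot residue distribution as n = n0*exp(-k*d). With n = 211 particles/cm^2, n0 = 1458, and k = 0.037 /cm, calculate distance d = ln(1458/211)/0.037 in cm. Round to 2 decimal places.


GSR distance calculation:
n0/n = 1458 / 211 = 6.909953
ln(n0/n) = 1.932963
d = 1.932963 / 0.037 = 52.24 cm

52.24


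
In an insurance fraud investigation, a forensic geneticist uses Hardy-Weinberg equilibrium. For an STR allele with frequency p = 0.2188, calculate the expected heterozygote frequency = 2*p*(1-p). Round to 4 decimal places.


Hardy-Weinberg heterozygote frequency:
q = 1 - p = 1 - 0.2188 = 0.7812
2pq = 2 * 0.2188 * 0.7812 = 0.3419

0.3419


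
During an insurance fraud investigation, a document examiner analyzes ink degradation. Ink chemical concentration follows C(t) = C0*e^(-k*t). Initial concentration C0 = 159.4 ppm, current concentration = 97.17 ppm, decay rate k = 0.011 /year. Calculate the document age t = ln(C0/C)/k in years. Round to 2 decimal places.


Document age estimation:
C0/C = 159.4 / 97.17 = 1.640424
ln(C0/C) = 0.494955
t = 0.494955 / 0.011 = 45.00 years

45.00


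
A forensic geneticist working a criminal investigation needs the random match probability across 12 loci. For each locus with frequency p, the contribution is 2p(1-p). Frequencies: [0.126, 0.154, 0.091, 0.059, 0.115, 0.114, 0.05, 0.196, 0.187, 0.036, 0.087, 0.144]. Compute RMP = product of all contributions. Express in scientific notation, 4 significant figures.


Computing RMP for 12 loci:
Locus 1: 2 * 0.126 * 0.874 = 0.220248
Locus 2: 2 * 0.154 * 0.846 = 0.260568
Locus 3: 2 * 0.091 * 0.909 = 0.165438
Locus 4: 2 * 0.059 * 0.941 = 0.111038
Locus 5: 2 * 0.115 * 0.885 = 0.20355
Locus 6: 2 * 0.114 * 0.886 = 0.202008
Locus 7: 2 * 0.05 * 0.95 = 0.095
Locus 8: 2 * 0.196 * 0.804 = 0.315168
Locus 9: 2 * 0.187 * 0.813 = 0.304062
Locus 10: 2 * 0.036 * 0.964 = 0.069408
Locus 11: 2 * 0.087 * 0.913 = 0.158862
Locus 12: 2 * 0.144 * 0.856 = 0.246528
RMP = 1.073e-09

1.073e-09


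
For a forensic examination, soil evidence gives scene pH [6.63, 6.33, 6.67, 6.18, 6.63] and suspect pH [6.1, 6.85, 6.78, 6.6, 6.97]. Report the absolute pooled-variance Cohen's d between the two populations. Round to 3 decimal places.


Pooled-variance Cohen's d for soil pH comparison:
Scene mean = 32.44 / 5 = 6.488
Suspect mean = 33.3 / 5 = 6.66
Scene sample variance s_s^2 = 0.04832
Suspect sample variance s_c^2 = 0.11595
Pooled variance = ((n_s-1)*s_s^2 + (n_c-1)*s_c^2) / (n_s + n_c - 2) = 0.082135
Pooled SD = sqrt(0.082135) = 0.286592
Mean difference = -0.172
|d| = |-0.172| / 0.286592 = 0.600

0.600


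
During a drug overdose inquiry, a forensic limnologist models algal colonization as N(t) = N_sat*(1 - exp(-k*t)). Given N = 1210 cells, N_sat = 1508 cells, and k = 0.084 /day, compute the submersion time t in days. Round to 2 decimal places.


PMSI from diatom colonization curve:
N / N_sat = 1210 / 1508 = 0.802387
1 - N/N_sat = 0.197613
ln(1 - N/N_sat) = -1.621445
t = -ln(1 - N/N_sat) / k = -(-1.621445) / 0.084 = 19.30 days

19.30


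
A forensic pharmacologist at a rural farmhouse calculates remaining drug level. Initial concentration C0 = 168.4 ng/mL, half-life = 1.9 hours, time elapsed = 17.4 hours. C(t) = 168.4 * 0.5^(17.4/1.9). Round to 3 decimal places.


Drug concentration decay:
Number of half-lives = t / t_half = 17.4 / 1.9 = 9.157895
Decay factor = 0.5^9.157895 = 0.00175065
C(t) = 168.4 * 0.00175065 = 0.295 ng/mL

0.295


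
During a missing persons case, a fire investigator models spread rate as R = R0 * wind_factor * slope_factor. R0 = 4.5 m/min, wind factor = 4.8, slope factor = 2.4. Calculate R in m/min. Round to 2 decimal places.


Fire spread rate calculation:
R = R0 * wind_factor * slope_factor
= 4.5 * 4.8 * 2.4
= 21.6 * 2.4
= 51.84 m/min

51.84


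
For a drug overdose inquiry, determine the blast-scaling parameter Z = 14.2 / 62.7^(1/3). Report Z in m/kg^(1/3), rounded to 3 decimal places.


Scaled distance calculation:
W^(1/3) = 62.7^(1/3) = 3.972731
Z = R / W^(1/3) = 14.2 / 3.972731
Z = 3.574 m/kg^(1/3)

3.574


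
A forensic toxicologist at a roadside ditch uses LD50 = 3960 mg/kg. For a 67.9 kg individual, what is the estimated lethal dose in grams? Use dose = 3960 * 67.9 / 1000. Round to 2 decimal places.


Lethal dose calculation:
Lethal dose = LD50 * body_weight / 1000
= 3960 * 67.9 / 1000
= 268884 / 1000
= 268.88 g

268.88
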